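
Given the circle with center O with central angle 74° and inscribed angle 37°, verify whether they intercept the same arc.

By the inscribed angle theorem, if both angles subtend the same arc, the inscribed angle must be half the central angle.
Half of 74° = 37°, which equals the given inscribed angle of 37°.
Therefore, yes, they correspond to the same arc.

Yes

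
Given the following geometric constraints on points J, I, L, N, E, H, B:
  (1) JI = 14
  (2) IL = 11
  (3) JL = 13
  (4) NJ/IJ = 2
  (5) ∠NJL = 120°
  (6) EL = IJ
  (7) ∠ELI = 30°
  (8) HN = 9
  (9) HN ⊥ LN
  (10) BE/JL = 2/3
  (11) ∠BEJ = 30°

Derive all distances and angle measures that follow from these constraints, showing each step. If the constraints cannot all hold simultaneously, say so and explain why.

The constraints are consistent.

From the given relations:
  NJ = 2·IJ = 2·14 = 28
  EL = IJ = 14
  BE = 2/3·JL = 2/3·13 ≈ 8.67

Step 1: From IL = 11, LE = 14, and ∠ILE = 30°, by the law of cosines:
  IE² = IL² + LE² - 2·IL·LE·cos(30°) = 121 + 196 - 266.7 = 50.26
  IE ≈ 7.09

Step 2: From LJ = 13, JN = 28, and ∠LJN = 120°, by the law of cosines:
  LN² = LJ² + JN² - 2·LJ·JN·cos(120°) = 169 + 784 + 364 = 1317
  LN ≈ 36.29

Step 3: From JI = 14, JL = 13, IL = 11, by the inverse law of cosines:
  cos(∠IJL) = (JI² + JL² - IL²) / (2·JI·JL)
  ∠IJL = 47.91°

Step 4: From IJ = 14, IL = 11, JL = 13, by the inverse law of cosines:
  cos(∠JIL) = (IJ² + IL² - JL²) / (2·IJ·IL)
  ∠JIL = 61.28°

Step 5: From LI = 11, LJ = 13, IJ = 14, by the inverse law of cosines:
  cos(∠ILJ) = (LI² + LJ² - IJ²) / (2·LI·LJ)
  ∠ILJ = 70.81°

Step 6: From LN = 36.29, NH = 9, and ∠LNH = 90°, by the law of cosines:
  LH² = LN² + NH² - 2·LN·NH·cos(90°) = 1317 + 81 - 0 = 1398
  LH ≈ 37.39

Step 7: From IE = 7.09, IL = 11, EL = 14, by the inverse law of cosines:
  cos(∠EIL) = (IE² + IL² - EL²) / (2·IE·IL)
  ∠EIL = 99.13°

Step 8: From LJ = 13, LN = 36.29, JN = 28, by the inverse law of cosines:
  cos(∠JLN) = (LJ² + LN² - JN²) / (2·LJ·LN)
  ∠JLN = 41.93°

Step 9: From NJ = 28, NL = 36.29, JL = 13, by the inverse law of cosines:
  cos(∠JNL) = (NJ² + NL² - JL²) / (2·NJ·NL)
  ∠JNL = 18.07°

Step 10: From EI = 7.09, EL = 14, IL = 11, by the inverse law of cosines:
  cos(∠IEL) = (EI² + EL² - IL²) / (2·EI·EL)
  ∠IEL = 50.87°

Step 11: From LH = 37.39, LN = 36.29, HN = 9, by the inverse law of cosines:
  cos(∠HLN) = (LH² + LN² - HN²) / (2·LH·LN)
  ∠HLN = 13.93°

Step 12: From HL = 37.39, HN = 9, LN = 36.29, by the inverse law of cosines:
  cos(∠LHN) = (HL² + HN² - LN²) / (2·HL·HN)
  ∠LHN = 76.07°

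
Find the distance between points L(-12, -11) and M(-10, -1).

d = sqrt((2)^2 + (10)^2) = sqrt(104) = 2*sqrt(26)

2*sqrt(26)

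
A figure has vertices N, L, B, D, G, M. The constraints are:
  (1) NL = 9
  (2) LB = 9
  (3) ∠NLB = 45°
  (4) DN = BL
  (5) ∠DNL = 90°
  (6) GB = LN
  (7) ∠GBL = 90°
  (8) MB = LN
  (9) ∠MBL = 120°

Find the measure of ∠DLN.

From the given relations: DN = BL = 9.
Step 1: By the law of cosines on triangle LND: LD² = 9² + 9² − 2·9·9·cos(90°) = 162, so LD = 9·√2.
Step 2: By the inverse law of cosines on triangle DLN: cos(∠DLN) = ((9·√2)² + 9² − 9²) / (2·9·√2·9) = 162/229.1 = 0.7071, so ∠DLN = 45°.

Therefore, the measure of angle ∠DLN = 45°.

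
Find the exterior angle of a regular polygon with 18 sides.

Each exterior angle of a regular n-gon is 360 / n.
For n = 18: 360 / 18 = 20 degrees.

20 degrees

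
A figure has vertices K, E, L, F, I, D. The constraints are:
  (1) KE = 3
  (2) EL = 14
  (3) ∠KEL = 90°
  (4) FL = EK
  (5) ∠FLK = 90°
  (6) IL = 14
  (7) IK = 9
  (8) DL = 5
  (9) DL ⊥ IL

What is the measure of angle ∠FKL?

From the given relations: FL = EK = 3.
Step 1: By the law of cosines on triangle LEK: LK² = 14² + 3² − 2·14·3·cos(90°) = 205, so LK ≈ 14.32.
Step 2: By the law of cosines on triangle KLF: KF² = 14.32² + 3² − 2·14.32·3·cos(90°) = 214, so KF ≈ 14.63.
Step 3: By the inverse law of cosines on triangle FKL: cos(∠FKL) = (14.63² + 14.32² − 3²) / (2·14.63·14.32) = 410/418.9 = 0.9787, so ∠FKL = 11.83°.

Therefore, the measure of angle ∠FKL = 11.83°.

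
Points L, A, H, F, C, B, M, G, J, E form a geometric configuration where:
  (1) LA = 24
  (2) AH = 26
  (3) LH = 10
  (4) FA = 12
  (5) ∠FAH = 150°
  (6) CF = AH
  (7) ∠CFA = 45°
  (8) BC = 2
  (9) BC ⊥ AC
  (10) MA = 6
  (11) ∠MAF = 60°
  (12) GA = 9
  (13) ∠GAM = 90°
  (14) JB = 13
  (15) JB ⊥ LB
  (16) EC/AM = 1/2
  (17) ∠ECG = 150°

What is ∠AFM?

Step 1: By the law of cosines on triangle FAM: FM² = 12² + 6² − 2·12·6·cos(60°) = 108, so FM = 6·√3.
Step 2: By the inverse law of cosines on triangle AFM: cos(∠AFM) = (12² + (6·√3)² − 6²) / (2·12·6·√3) = 216/249.42 = 0.866, so ∠AFM = 30°.

Therefore, the measure of angle ∠AFM = 30°.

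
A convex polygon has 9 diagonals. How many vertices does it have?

Using d = n(n - 3)/2, we solve 9 = n(n - 3)/2.
So n(n - 3) = 18.
Testing n = 6: 6 * 3 = 18 = 18. Correct.
The polygon has 6 sides.

6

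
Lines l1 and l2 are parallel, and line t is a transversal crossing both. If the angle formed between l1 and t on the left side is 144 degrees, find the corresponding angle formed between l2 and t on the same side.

When a transversal crosses parallel lines, angles in the same position at each intersection are called corresponding angles.
These are always equal, so the answer is 144 degrees.

144 degrees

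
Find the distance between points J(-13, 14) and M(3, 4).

The horizontal distance is |3 - -13| = 16 and the vertical distance is |4 - 14| = 10.
By the Pythagorean theorem, d = sqrt(16^2 + 10^2) = sqrt(356) = 2*sqrt(89).

2*sqrt(89)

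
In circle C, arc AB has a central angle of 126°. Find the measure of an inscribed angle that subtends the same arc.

An inscribed angle intercepts an arc from a point on the circle, while the central angle intercepts the same arc from the center.
The inscribed angle is always half the central angle: 126° / 2 = 63°.

63°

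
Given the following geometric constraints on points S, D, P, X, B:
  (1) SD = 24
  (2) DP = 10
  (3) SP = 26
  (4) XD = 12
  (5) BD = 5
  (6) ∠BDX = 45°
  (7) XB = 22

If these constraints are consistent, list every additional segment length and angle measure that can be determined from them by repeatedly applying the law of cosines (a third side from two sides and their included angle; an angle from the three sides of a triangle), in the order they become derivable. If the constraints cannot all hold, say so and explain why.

These constraints are not satisfiable: by the triangle inequality in triangle DXB, (4) XD = 12 and (5) BD = 5 force XB ≤ 12 + 5 = 17, but (7) says XB = 22. No planar figure meets all of them, so nothing further can be derived.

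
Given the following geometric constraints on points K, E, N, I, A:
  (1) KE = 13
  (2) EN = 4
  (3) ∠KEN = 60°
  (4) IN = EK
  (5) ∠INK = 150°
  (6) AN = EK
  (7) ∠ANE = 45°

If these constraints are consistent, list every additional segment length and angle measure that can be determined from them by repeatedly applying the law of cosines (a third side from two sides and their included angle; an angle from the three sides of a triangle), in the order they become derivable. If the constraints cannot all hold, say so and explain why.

The constraints are consistent. Derivable facts, in order:
After 1 step:
- EA ≈ 10.56
- KN = √133
After 2 steps:
- KI ≈ 23.7
- ∠AEN = 119.46°
- ∠EAN = 15.54°
- ∠EKN = 17.48°
- ∠ENK = 102.52°
After 3 steps:
- ∠IKN = 15.92°
- ∠KIN = 14.08°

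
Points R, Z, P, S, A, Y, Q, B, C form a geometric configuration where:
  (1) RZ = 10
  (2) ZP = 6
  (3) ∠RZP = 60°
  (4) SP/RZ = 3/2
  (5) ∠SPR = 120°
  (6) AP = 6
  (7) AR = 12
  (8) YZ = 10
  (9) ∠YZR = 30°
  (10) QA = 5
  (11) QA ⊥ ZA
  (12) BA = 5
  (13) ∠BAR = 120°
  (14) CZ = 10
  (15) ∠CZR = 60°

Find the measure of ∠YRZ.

Step 1: By the law of cosines on triangle RZY: RY² = 10² + 10² − 2·10·10·cos(30°) = 26.79, so RY ≈ 5.18.
Step 2: By the inverse law of cosines on triangle YRZ: cos(∠YRZ) = (5.18² + 10² − 10²) / (2·5.18·10) = 26.79/103.53 = 0.2588, so ∠YRZ = 75°.

Therefore, the measure of angle ∠YRZ = 75°.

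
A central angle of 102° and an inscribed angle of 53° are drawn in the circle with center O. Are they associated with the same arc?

By the inscribed angle theorem, the inscribed angle for a central angle of 102° should be 102° / 2 = 51°.
The given inscribed angle is 53°, which does not equal 51°.
Therefore, no, they do not correspond to the same arc.

No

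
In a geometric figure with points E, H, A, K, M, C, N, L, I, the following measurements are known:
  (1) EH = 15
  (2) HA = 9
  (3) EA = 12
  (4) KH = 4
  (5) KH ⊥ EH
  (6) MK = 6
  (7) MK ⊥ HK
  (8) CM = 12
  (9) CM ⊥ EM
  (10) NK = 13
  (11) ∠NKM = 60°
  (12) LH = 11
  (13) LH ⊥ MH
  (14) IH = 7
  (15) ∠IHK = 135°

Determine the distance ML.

Step 1: By the law of cosines on triangle HKM: HM² = 4² + 6² − 2·4·6·cos(90°) = 52, so HM = 2·√13.
Step 2: By the law of cosines on triangle MHL: ML² = (2·√13)² + 11² − 2·2·√13·11·cos(90°) = 173, so ML = √173.

Therefore, the length of ML = √173.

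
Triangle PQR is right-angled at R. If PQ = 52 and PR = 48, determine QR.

QR = sqrt(52^2 - 48^2) = sqrt(400) = 20

20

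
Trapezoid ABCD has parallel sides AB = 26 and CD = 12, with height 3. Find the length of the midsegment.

The midsegment (median) of a trapezoid connects the midpoints of the non-parallel sides.
Its length is the average of the two bases: (26 + 12) / 2 = 19.

19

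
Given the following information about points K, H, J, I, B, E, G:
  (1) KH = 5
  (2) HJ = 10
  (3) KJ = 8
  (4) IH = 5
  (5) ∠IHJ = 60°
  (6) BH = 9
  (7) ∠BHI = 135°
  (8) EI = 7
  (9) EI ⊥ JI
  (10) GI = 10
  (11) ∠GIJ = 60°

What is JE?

Step 1: By the law of cosines on triangle JHI: JI² = 10² + 5² − 2·10·5·cos(60°) = 75, so JI = 5·√3.
Step 2: By the law of cosines on triangle JIE: JE² = (5·√3)² + 7² − 2·5·√3·7·cos(90°) = 124, so JE = 2·√31.

Therefore, the length of JE = 2·√31.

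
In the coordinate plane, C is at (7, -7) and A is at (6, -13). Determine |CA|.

The horizontal distance is |6 - 7| = 1 and the vertical distance is |-13 - -7| = 6.
By the Pythagorean theorem, d = sqrt(1^2 + 6^2) = sqrt(37).

sqrt(37)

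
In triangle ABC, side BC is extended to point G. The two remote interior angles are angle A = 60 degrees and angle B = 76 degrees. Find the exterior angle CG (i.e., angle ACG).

Exterior angle = 60 + 76 = 136 degrees (exterior angle theorem).

136 degrees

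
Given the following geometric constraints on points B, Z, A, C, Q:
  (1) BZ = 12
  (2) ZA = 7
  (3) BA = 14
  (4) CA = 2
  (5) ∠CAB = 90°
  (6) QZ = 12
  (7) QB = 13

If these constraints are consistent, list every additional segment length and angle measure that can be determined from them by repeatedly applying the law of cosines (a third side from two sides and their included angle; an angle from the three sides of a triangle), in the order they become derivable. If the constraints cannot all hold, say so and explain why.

The constraints are consistent. Derivable facts, in order:
After 1 step:
- BC = 10·√2
- ∠ABZ = 29.99°
- ∠AZB = 91.02°
- ∠BAZ = 58.98°
- ∠BQZ = 57.2°
- ∠BZQ = 65.59°
- ∠QBZ = 57.2°
After 2 steps:
- ∠ABC = 8.13°
- ∠ACB = 81.87°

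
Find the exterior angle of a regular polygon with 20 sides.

Each exterior angle of a regular n-gon is 360 / n.
For n = 20: 360 / 20 = 18 degrees.

18 degrees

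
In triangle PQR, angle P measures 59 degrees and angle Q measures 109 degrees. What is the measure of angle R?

Let angle R = x. Then 59 + 109 + x = 180.
x = 180 - 168 = 12 degrees.

12 degrees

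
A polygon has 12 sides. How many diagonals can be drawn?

Total line segments between 12 vertices = C(12,2) = 66.
Subtract the 12 sides: 66 - 12 = 54 diagonals.

54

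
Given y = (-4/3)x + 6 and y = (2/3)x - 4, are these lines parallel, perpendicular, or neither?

Slope of line 1: m1 = -4/3
Slope of line 2: m2 = 2/3
For parallel lines we need equal slopes: -4/3 != 2/3.
For perpendicular lines we need m1*m2 = -1: (-4/3)(2/3) = -8/9 != -1.
Since neither condition holds, the lines are neither parallel nor perpendicular.

Neither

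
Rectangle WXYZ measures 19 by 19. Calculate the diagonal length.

d = sqrt(19^2 + 19^2) = sqrt(722) = 19*sqrt(2)

19*sqrt(2)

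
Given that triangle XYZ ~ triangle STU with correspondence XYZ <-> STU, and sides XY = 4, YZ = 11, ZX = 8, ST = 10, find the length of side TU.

Similar triangles have proportional sides. Setting up the proportion:
ST / XY = TU / YZ
10 / 4 = TU / 11
TU = 11 * 10 / 4 = 55/2.

55/2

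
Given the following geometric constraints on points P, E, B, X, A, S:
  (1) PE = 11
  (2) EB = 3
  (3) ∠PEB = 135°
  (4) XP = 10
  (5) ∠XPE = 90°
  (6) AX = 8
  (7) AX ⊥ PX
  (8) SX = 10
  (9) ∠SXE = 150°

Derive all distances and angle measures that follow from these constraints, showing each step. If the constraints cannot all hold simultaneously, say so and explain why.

The constraints are consistent.

Step 1: From PE = 11, EB = 3, and ∠PEB = 135°, by the law of cosines:
  PB² = PE² + EB² - 2·PE·EB·cos(135°) = 121 + 9 + 46.67 = 176.7
  PB ≈ 13.29

Step 2: From PX = 10, XA = 8, and ∠PXA = 90°, by the law of cosines:
  PA² = PX² + XA² - 2·PX·XA·cos(90°) = 100 + 64 - 0 = 164
  PA = 2·√41

Step 3: From EP = 11, PX = 10, and ∠EPX = 90°, by the law of cosines:
  EX² = EP² + PX² - 2·EP·PX·cos(90°) = 121 + 100 - 0 = 221
  EX ≈ 14.87

Step 4: From EX = 14.87, XS = 10, and ∠EXS = 150°, by the law of cosines:
  ES² = EX² + XS² - 2·EX·XS·cos(150°) = 221 + 100 + 257.5 = 578.5
  ES ≈ 24.05

Step 5: From PA = 2·√41, PX = 10, AX = 8, by the inverse law of cosines:
  cos(∠APX) = (PA² + PX² - AX²) / (2·PA·PX)
  ∠APX = 38.66°

Step 6: From PB = 13.29, PE = 11, BE = 3, by the inverse law of cosines:
  cos(∠BPE) = (PB² + PE² - BE²) / (2·PB·PE)
  ∠BPE = 9.18°

Step 7: From EP = 11, EX = 14.87, PX = 10, by the inverse law of cosines:
  cos(∠PEX) = (EP² + EX² - PX²) / (2·EP·EX)
  ∠PEX = 42.27°

Step 8: From BE = 3, BP = 13.29, EP = 11, by the inverse law of cosines:
  cos(∠EBP) = (BE² + BP² - EP²) / (2·BE·BP)
  ∠EBP = 35.82°

Step 9: From XE = 14.87, XP = 10, EP = 11, by the inverse law of cosines:
  cos(∠EXP) = (XE² + XP² - EP²) / (2·XE·XP)
  ∠EXP = 47.73°

Step 10: From AP = 2·√41, AX = 8, PX = 10, by the inverse law of cosines:
  cos(∠PAX) = (AP² + AX² - PX²) / (2·AP·AX)
  ∠PAX = 51.34°

Step 11: From ES = 24.05, EX = 14.87, SX = 10, by the inverse law of cosines:
  cos(∠SEX) = (ES² + EX² - SX²) / (2·ES·EX)
  ∠SEX = 12°

Step 12: From SE = 24.05, SX = 10, EX = 14.87, by the inverse law of cosines:
  cos(∠ESX) = (SE² + SX² - EX²) / (2·SE·SX)
  ∠ESX = 18°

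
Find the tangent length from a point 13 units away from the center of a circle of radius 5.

Let T be the point of tangency. Then QT ⊥ AT (radius ⊥ tangent).
In right triangle QTA: QA² = QT² + AT²
13² = 5² + AT²
AT² = 144, AT = 12

12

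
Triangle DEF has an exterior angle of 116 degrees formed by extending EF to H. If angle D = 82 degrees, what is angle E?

The exterior angle theorem states that an exterior angle equals the sum of the two non-adjacent interior angles.
So 116 = 82 + angle E, which gives angle E = 116 - 82 = 34 degrees.

34 degrees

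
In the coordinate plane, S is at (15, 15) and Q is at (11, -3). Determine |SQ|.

The horizontal distance is |11 - 15| = 4 and the vertical distance is |-3 - 15| = 18.
By the Pythagorean theorem, d = sqrt(4^2 + 18^2) = sqrt(340) = 2*sqrt(85).

2*sqrt(85)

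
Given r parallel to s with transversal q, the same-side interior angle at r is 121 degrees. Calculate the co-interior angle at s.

Co-interior angles (same-side interior) formed by parallel lines and a transversal are supplementary (sum to 180 degrees).
The given angle is 121 degrees.
The co-interior angle = 180 - 121 = 59 degrees.

59 degrees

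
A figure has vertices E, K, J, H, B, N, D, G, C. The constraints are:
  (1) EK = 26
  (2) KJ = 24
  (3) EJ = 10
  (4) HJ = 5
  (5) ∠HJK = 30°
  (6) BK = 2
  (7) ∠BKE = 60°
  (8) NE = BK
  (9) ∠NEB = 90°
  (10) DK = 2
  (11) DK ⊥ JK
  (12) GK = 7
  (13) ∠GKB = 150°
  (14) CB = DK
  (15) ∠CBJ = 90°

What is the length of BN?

From the given relations: NE = BK = 2.
Step 1: By the law of cosines on triangle BKE: BE² = 2² + 26² − 2·2·26·cos(60°) = 628, so BE = 2·√157.
Step 2: By the law of cosines on triangle BEN: BN² = (2·√157)² + 2² − 2·2·√157·2·cos(90°) = 632, so BN = 2·√158.

Therefore, the length of BN = 2·√158.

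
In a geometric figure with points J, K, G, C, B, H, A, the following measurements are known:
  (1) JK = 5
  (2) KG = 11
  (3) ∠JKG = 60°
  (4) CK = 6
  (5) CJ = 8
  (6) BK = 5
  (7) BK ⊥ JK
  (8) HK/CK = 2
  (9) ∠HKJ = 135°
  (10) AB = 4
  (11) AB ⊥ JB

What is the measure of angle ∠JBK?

Step 1: By the law of cosines on triangle BKJ: BJ² = 5² + 5² − 2·5·5·cos(90°) = 50, so BJ = 5·√2.
Step 2: By the inverse law of cosines on triangle JBK: cos(∠JBK) = ((5·√2)² + 5² − 5²) / (2·5·√2·5) = 50/70.71 = 0.7071, so ∠JBK = 45°.

Therefore, the measure of angle ∠JBK = 45°.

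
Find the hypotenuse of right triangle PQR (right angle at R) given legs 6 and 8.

In a right triangle, the square of the hypotenuse equals the sum of the squares of the two legs.
The legs are 6 and 8, so the hypotenuse = sqrt(36 + 64) = sqrt(100) = 10.

10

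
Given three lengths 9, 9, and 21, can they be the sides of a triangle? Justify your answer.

No.
The triangle inequality is violated: 9 + 9 = 18 ≤ 21.
These lengths cannot form a triangle.

No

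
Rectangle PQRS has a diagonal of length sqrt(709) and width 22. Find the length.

b = sqrt(d^2 - a^2) = sqrt(709 - 484) = sqrt(225) = 15

15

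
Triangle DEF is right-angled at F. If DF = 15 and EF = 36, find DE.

In a right triangle, the square of the hypotenuse equals the sum of the squares of the two legs.
The legs are 15 and 36, so the hypotenuse = sqrt(225 + 1296) = sqrt(1521) = 39.

39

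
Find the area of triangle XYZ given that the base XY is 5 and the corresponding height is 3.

Area = (1/2)(5)(3) = 15/2

15/2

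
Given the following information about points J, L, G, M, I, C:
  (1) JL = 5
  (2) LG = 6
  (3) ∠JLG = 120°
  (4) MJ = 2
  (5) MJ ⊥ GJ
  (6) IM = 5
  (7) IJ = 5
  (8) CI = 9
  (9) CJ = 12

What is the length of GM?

Step 1: By the law of cosines on triangle JLG: JG² = 5² + 6² − 2·5·6·cos(120°) = 91, so JG = √91.
Step 2: By the law of cosines on triangle GJM: GM² = √91² + 2² − 2·√91·2·cos(90°) = 95, so GM = √95.

Therefore, the length of GM = √95.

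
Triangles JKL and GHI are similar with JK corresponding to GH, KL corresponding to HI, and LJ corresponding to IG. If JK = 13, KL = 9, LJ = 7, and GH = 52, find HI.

Similar triangles have proportional sides. Setting up the proportion:
GH / JK = HI / KL
52 / 13 = HI / 9
HI = 9 * 52 / 13 = 36.

36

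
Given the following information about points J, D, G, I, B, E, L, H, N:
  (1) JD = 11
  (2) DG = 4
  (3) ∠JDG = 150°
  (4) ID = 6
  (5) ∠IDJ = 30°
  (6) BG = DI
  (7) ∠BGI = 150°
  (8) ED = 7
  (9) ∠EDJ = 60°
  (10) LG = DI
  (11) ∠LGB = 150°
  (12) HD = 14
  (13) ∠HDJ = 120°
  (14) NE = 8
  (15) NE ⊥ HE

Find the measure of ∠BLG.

From the given relations: LG = DI = 6; BG = DI = 6.
Step 1: By the law of cosines on triangle LGB: LB² = 6² + 6² − 2·6·6·cos(150°) = 134.35, so LB ≈ 11.59.
Step 2: By the inverse law of cosines on triangle BLG: cos(∠BLG) = (11.59² + 6² − 6²) / (2·11.59·6) = 134.35/139.09 = 0.9659, so ∠BLG = 15°.

Therefore, the measure of angle ∠BLG = 15°.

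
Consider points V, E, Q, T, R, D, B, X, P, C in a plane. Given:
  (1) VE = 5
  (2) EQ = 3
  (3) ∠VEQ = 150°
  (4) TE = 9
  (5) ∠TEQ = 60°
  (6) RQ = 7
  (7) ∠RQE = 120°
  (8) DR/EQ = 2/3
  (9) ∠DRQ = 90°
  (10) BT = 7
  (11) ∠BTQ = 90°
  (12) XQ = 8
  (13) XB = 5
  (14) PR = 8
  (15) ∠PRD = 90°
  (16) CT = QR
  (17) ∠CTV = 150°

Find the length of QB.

Step 1: By the law of cosines on triangle QET: QT² = 3² + 9² − 2·3·9·cos(60°) = 63, so QT = 3·√7.
Step 2: By the law of cosines on triangle QTB: QB² = (3·√7)² + 7² − 2·3·√7·7·cos(90°) = 112, so QB = 4·√7.

Therefore, the length of QB = 4·√7.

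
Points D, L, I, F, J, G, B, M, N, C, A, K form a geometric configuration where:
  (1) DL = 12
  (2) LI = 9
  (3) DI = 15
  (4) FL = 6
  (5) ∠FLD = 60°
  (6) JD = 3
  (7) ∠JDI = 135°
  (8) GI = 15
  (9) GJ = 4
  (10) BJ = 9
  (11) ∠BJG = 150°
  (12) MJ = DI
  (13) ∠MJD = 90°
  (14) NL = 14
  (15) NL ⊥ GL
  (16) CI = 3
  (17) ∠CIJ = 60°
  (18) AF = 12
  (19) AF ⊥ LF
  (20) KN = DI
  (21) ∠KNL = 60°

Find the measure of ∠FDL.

Step 1: By the law of cosines on triangle DLF: DF² = 12² + 6² − 2·12·6·cos(60°) = 108, so DF = 6·√3.
Step 2: By the inverse law of cosines on triangle FDL: cos(∠FDL) = ((6·√3)² + 12² − 6²) / (2·6·√3·12) = 216/249.42 = 0.866, so ∠FDL = 30°.

Therefore, the measure of angle ∠FDL = 30°.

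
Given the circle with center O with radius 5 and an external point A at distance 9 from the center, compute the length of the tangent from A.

The tangent, radius, and line from the external point to the center form a right triangle.
The right angle is where the tangent meets the radius.
By the Pythagorean theorem: tangent² + 5² = 9²
tangent² = 81 - 25 = 56
tangent = 2*sqrt(14)

2*sqrt(14)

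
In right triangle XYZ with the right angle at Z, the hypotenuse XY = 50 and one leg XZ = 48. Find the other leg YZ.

YZ = sqrt(50^2 - 48^2) = sqrt(196) = 14

14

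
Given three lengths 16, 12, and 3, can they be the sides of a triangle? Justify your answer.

The longest side is 16. The other two sides sum to 3 + 12 = 15.
Since 15 ≤ 16, the two shorter sides cannot reach around to close the triangle.

No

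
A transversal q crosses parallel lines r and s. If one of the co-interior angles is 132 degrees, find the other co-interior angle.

Co-interior (same-side interior) angles are between the parallel lines on the same side of the transversal.
Unlike corresponding or alternate interior angles, they are supplementary rather than equal.
So the angle = 180 - 132 = 48 degrees.

48 degrees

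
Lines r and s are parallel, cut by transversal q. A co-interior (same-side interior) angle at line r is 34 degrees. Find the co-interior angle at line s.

Co-interior angles (same-side interior) formed by parallel lines and a transversal are supplementary (sum to 180 degrees).
The given angle is 34 degrees.
The co-interior angle = 180 - 34 = 146 degrees.

146 degrees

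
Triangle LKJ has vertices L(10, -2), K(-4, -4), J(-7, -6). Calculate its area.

The Shoelace formula computes the area from vertex coordinates by summing cross products.
For vertices (10,-2), (-4,-4), (-7,-6):
Signed sum = 10*-4 - -4*-2 + -4*-6 - -7*-4 + -7*-2 - 10*-6
= -48 + -4 + 74 = 22
Area = (1/2)|22| = 11.

11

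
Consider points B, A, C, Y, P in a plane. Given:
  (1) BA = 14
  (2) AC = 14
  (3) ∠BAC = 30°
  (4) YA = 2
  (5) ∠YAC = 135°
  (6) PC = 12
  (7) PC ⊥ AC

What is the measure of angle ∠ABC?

Step 1: By the law of cosines on triangle BAC: BC² = 14² + 14² − 2·14·14·cos(30°) = 52.52, so BC ≈ 7.25.
Step 2: By the inverse law of cosines on triangle ABC: cos(∠ABC) = (14² + 7.25² − 14²) / (2·14·7.25) = 52.52/202.91 = 0.2588, so ∠ABC = 75°.

Therefore, the measure of angle ∠ABC = 75°.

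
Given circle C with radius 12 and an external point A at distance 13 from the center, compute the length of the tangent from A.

Let T be the point of tangency. Then CT ⊥ AT (radius ⊥ tangent).
In right triangle CTA: CA² = CT² + AT²
13² = 12² + AT²
AT² = 25, AT = 5

5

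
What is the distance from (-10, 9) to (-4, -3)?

d = sqrt((-4 - -10)^2 + (-3 - 9)^2)
d = sqrt(6^2 + -12^2)
d = sqrt(36 + 144)
d = sqrt(180) = 6*sqrt(5)

6*sqrt(5)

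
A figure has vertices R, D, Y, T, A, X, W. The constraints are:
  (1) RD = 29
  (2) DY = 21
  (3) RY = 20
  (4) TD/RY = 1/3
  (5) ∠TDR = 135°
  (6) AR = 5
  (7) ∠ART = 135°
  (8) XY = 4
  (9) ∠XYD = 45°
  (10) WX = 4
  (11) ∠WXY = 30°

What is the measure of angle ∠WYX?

Step 1: By the law of cosines on triangle YXW: YW² = 4² + 4² − 2·4·4·cos(30°) = 4.29, so YW ≈ 2.07.
Step 2: By the inverse law of cosines on triangle WYX: cos(∠WYX) = (2.07² + 4² − 4²) / (2·2.07·4) = 4.29/16.56 = 0.2588, so ∠WYX = 75°.

Therefore, the measure of angle ∠WYX = 75°.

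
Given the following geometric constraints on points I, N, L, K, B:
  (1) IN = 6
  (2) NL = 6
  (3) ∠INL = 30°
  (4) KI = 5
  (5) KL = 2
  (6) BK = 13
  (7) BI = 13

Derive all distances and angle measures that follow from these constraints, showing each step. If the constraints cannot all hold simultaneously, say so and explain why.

The constraints are consistent.

Step 1: From IN = 6, NL = 6, and ∠INL = 30°, by the law of cosines:
  IL² = IN² + NL² - 2·IN·NL·cos(30°) = 36 + 36 - 62.35 = 9.646
  IL ≈ 3.11

Step 2: From IB = 13, IK = 5, BK = 13, by the inverse law of cosines:
  cos(∠BIK) = (IB² + IK² - BK²) / (2·IB·IK)
  ∠BIK = 78.91°

Step 3: From KB = 13, KI = 5, BI = 13, by the inverse law of cosines:
  cos(∠BKI) = (KB² + KI² - BI²) / (2·KB·KI)
  ∠BKI = 78.91°

Step 4: From BI = 13, BK = 13, IK = 5, by the inverse law of cosines:
  cos(∠IBK) = (BI² + BK² - IK²) / (2·BI·BK)
  ∠IBK = 22.17°

Step 5: From IK = 5, IL = 3.11, KL = 2, by the inverse law of cosines:
  cos(∠KIL) = (IK² + IL² - KL²) / (2·IK·IL)
  ∠KIL = 9.34°

Step 6: From IL = 3.11, IN = 6, LN = 6, by the inverse law of cosines:
  cos(∠LIN) = (IL² + IN² - LN²) / (2·IL·IN)
  ∠LIN = 75°

Step 7: From LI = 3.11, LK = 2, IK = 5, by the inverse law of cosines:
  cos(∠ILK) = (LI² + LK² - IK²) / (2·LI·LK)
  ∠ILK = 156.05°

Step 8: From LI = 3.11, LN = 6, IN = 6, by the inverse law of cosines:
  cos(∠ILN) = (LI² + LN² - IN²) / (2·LI·LN)
  ∠ILN = 75°

Step 9: From KI = 5, KL = 2, IL = 3.11, by the inverse law of cosines:
  cos(∠IKL) = (KI² + KL² - IL²) / (2·KI·KL)
  ∠IKL = 14.6°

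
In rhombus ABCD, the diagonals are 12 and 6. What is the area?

Area = (12 * 6) / 2 = 72 / 2 = 36

36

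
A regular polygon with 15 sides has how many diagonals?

The number of diagonals in an n-gon is n(n - 3)/2.
For n = 15: 15(15 - 3)/2 = 15 × 12 / 2 = 90.

90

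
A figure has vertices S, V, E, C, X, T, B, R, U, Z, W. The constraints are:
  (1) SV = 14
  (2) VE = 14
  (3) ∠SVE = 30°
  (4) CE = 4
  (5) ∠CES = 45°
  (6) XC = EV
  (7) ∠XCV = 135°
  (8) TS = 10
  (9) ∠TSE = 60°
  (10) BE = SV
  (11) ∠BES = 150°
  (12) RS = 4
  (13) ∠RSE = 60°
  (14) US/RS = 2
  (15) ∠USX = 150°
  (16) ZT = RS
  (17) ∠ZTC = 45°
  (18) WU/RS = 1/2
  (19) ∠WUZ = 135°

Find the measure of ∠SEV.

Step 1: By the law of cosines on triangle EVS: ES² = 14² + 14² − 2·14·14·cos(30°) = 52.52, so ES ≈ 7.25.
Step 2: By the inverse law of cosines on triangle SEV: cos(∠SEV) = (7.25² + 14² − 14²) / (2·7.25·14) = 52.52/202.91 = 0.2588, so ∠SEV = 75°.

Therefore, the measure of angle ∠SEV = 75°.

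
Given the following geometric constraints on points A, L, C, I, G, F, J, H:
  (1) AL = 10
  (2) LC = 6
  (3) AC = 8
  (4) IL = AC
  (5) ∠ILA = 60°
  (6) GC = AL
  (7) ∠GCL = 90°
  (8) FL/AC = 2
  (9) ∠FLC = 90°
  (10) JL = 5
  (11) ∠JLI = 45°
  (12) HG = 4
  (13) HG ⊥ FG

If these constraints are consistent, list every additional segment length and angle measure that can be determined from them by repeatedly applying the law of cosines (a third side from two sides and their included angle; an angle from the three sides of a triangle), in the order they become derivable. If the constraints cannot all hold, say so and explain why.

The constraints are consistent. Derivable facts, in order:
After 1 step:
- AI = 2·√21
- CF = 2·√73
- IJ ≈ 5.69
- LG = 2·√34
- ∠ACL = 90°
- ∠ALC = 53.13°
- ∠CAL = 36.87°
After 2 steps:
- ∠AIL = 70.89°
- ∠CFL = 20.56°
- ∠CGL = 30.96°
- ∠CLG = 59.04°
- ∠FCL = 69.44°
- ∠IAL = 49.11°
- ∠IJL = 96.62°
- ∠JIL = 38.38°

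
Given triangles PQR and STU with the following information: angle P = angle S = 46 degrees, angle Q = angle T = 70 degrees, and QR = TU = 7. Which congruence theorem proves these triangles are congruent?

The given information matches AAS: Two pairs of corresponding angles and a non-included side are equal (Angle-Angle-Side).

AAS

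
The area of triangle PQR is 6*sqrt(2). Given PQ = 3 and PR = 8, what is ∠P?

Area = (1/2) * a * b * sin(C)
sin(C) = 2 * Area / (a * b)
sin(C) = 2 * 6*sqrt(2) / (3 * 8)
sin(C) = sqrt(2)/2
C = arcsin(sqrt(2)/2) = 45°
Since sin(180° - C) = sin(C), the obtuse angle 135° gives the same area, so C = 45° or C = 135°.

45° or 135°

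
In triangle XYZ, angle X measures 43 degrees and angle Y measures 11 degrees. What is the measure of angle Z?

Let angle Z = x. Then 43 + 11 + x = 180.
x = 180 - 54 = 126 degrees.

126 degrees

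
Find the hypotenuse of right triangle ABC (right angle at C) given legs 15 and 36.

By the Pythagorean theorem: AB^2 = AC^2 + BC^2
AB^2 = 15^2 + 36^2 = 225 + 1296 = 1521
AB = sqrt(1521) = 39

39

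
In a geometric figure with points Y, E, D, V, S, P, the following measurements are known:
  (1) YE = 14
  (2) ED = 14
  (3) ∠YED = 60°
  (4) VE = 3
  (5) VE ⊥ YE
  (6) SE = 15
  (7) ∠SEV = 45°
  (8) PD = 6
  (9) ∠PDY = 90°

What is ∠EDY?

Step 1: By the law of cosines on triangle DEY: DY² = 14² + 14² − 2·14·14·cos(60°) = 196, so DY = 14.
Step 2: By the inverse law of cosines on triangle EDY: cos(∠EDY) = (14² + 14² − 14²) / (2·14·14) = 196/392 = 0.5, so ∠EDY = 60°.

Therefore, the measure of angle ∠EDY = 60°.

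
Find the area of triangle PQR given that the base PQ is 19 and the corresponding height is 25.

Area = (1/2)(19)(25) = 475/2

475/2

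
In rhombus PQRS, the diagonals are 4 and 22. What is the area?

Area = (4 * 22) / 2 = 88 / 2 = 44

44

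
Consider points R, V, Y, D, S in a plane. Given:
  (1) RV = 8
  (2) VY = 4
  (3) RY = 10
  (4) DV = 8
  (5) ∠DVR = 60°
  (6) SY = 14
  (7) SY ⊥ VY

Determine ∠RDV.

Step 1: By the law of cosines on triangle DVR: DR² = 8² + 8² − 2·8·8·cos(60°) = 64, so DR = 8.
Step 2: By the inverse law of cosines on triangle RDV: cos(∠RDV) = (8² + 8² − 8²) / (2·8·8) = 64/128 = 0.5, so ∠RDV = 60°.

Therefore, the measure of angle ∠RDV = 60°.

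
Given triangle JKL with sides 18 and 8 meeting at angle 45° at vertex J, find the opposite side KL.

By the law of cosines: KL^2 = JK^2 + JL^2 - 2*JK*JL*cos(J)
KL^2 = 18^2 + 8^2 - 2*18*8*cos(45°)
KL^2 = 324 + 64 - 288*(sqrt(2)/2)
KL^2 = 388 - 144*sqrt(2)
KL = 2*sqrt(97 - 36*sqrt(2))

2*sqrt(97 - 36*sqrt(2))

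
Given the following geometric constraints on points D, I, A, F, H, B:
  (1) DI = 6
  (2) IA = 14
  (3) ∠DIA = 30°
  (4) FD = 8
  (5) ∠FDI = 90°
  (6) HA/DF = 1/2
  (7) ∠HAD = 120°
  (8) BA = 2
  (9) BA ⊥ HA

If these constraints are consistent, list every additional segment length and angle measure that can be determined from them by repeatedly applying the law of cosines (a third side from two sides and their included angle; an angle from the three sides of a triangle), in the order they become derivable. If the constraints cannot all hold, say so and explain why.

The constraints are consistent. Derivable facts, in order:
After 1 step:
- DA ≈ 9.3
- HB = 2·√5
- IF = 10
After 2 steps:
- DH ≈ 11.82
- ∠ABH = 63.43°
- ∠ADI = 131.18°
- ∠AHB = 26.57°
- ∠DAI = 18.82°
- ∠DFI = 36.87°
- ∠DIF = 53.13°
After 3 steps:
- ∠ADH = 17.04°
- ∠AHD = 42.96°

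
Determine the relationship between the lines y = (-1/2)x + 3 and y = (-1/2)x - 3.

Slope of line 1: m1 = -1/2
Slope of line 2: m2 = -1/2
m1 = m2, so the lines are parallel.

Parallel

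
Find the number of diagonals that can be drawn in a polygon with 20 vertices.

Each of the 20 vertices connects to 17 non-adjacent vertices via diagonals.
Total connections = 20 × 17 = 340, but each diagonal is counted twice.
Number of diagonals = 340 / 2 = 170.

170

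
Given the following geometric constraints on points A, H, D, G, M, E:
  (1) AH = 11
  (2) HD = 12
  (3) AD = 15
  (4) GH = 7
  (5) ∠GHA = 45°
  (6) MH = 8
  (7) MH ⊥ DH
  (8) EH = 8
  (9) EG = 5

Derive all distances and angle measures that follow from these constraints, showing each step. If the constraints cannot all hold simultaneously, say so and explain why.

The constraints are consistent.

Step 1: From AH = 11, HG = 7, and ∠AHG = 45°, by the law of cosines:
  AG² = AH² + HG² - 2·AH·HG·cos(45°) = 121 + 49 - 108.9 = 61.11
  AG ≈ 7.82

Step 2: From DH = 12, HM = 8, and ∠DHM = 90°, by the law of cosines:
  DM² = DH² + HM² - 2·DH·HM·cos(90°) = 144 + 64 - 0 = 208
  DM = 4·√13

Step 3: From AD = 15, AH = 11, DH = 12, by the inverse law of cosines:
  cos(∠DAH) = (AD² + AH² - DH²) / (2·AD·AH)
  ∠DAH = 52.26°

Step 4: From HA = 11, HD = 12, AD = 15, by the inverse law of cosines:
  cos(∠AHD) = (HA² + HD² - AD²) / (2·HA·HD)
  ∠AHD = 81.29°

Step 5: From HE = 8, HG = 7, EG = 5, by the inverse law of cosines:
  cos(∠EHG) = (HE² + HG² - EG²) / (2·HE·HG)
  ∠EHG = 38.21°

Step 6: From DA = 15, DH = 12, AH = 11, by the inverse law of cosines:
  cos(∠ADH) = (DA² + DH² - AH²) / (2·DA·DH)
  ∠ADH = 46.46°

Step 7: From GE = 5, GH = 7, EH = 8, by the inverse law of cosines:
  cos(∠EGH) = (GE² + GH² - EH²) / (2·GE·GH)
  ∠EGH = 81.79°

Step 8: From EG = 5, EH = 8, GH = 7, by the inverse law of cosines:
  cos(∠GEH) = (EG² + EH² - GH²) / (2·EG·EH)
  ∠GEH = 60°

Step 9: From AG = 7.82, AH = 11, GH = 7, by the inverse law of cosines:
  cos(∠GAH) = (AG² + AH² - GH²) / (2·AG·AH)
  ∠GAH = 39.29°

Step 10: From DH = 12, DM = 4·√13, HM = 8, by the inverse law of cosines:
  cos(∠HDM) = (DH² + DM² - HM²) / (2·DH·DM)
  ∠HDM = 33.69°

Step 11: From GA = 7.82, GH = 7, AH = 11, by the inverse law of cosines:
  cos(∠AGH) = (GA² + GH² - AH²) / (2·GA·GH)
  ∠AGH = 95.71°

Step 12: From MD = 4·√13, MH = 8, DH = 12, by the inverse law of cosines:
  cos(∠DMH) = (MD² + MH² - DH²) / (2·MD·MH)
  ∠DMH = 56.31°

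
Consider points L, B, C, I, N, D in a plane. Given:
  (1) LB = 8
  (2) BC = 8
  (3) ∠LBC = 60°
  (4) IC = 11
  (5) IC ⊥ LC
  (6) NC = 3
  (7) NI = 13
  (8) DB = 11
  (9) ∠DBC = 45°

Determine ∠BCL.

Step 1: By the law of cosines on triangle CBL: CL² = 8² + 8² − 2·8·8·cos(60°) = 64, so CL = 8.
Step 2: By the inverse law of cosines on triangle BCL: cos(∠BCL) = (8² + 8² − 8²) / (2·8·8) = 64/128 = 0.5, so ∠BCL = 60°.

Therefore, the measure of angle ∠BCL = 60°.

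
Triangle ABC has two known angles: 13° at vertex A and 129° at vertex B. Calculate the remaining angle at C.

angle C = 180 - 13 - 129 = 38 degrees.

38 degrees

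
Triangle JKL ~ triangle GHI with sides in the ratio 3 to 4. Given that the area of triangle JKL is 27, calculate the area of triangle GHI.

Area ratio = (3/4)^2 = 9/16. Area of GHI = 27 * 16/9 = 48.

48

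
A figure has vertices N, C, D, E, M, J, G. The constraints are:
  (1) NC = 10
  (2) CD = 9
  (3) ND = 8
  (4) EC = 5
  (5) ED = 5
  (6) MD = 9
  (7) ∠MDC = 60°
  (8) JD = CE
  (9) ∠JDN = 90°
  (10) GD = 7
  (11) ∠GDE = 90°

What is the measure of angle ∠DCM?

Step 1: By the law of cosines on triangle CDM: CM² = 9² + 9² − 2·9·9·cos(60°) = 81, so CM = 9.
Step 2: By the inverse law of cosines on triangle DCM: cos(∠DCM) = (9² + 9² − 9²) / (2·9·9) = 81/162 = 0.5, so ∠DCM = 60°.

Therefore, the measure of angle ∠DCM = 60°.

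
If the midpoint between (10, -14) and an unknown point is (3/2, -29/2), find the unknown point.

Using the midpoint formula: M = ((x1 + x2)/2, (y1 + y2)/2)
We know M = (3/2, -29/2) and C = (10, -14)
For x: 3/2 = (10 + x2)/2, so x2 = 2*3/2 - 10 = -7
For y: -29/2 = (-14 + y2)/2, so y2 = 2*-29/2 - -14 = -15
B = (-7, -15)

(-7, -15)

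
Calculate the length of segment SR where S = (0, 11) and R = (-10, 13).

d = sqrt((-10)^2 + (2)^2) = sqrt(104) = 2*sqrt(26)

2*sqrt(26)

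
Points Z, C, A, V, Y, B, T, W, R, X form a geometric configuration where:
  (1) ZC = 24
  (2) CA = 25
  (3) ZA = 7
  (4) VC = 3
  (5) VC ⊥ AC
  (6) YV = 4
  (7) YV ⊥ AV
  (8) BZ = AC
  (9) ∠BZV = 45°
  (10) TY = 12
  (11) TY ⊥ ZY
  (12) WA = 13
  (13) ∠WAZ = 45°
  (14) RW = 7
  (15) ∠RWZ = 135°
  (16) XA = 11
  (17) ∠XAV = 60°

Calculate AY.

Step 1: By the law of cosines on triangle VCA: VA² = 3² + 25² − 2·3·25·cos(90°) = 634, so VA ≈ 25.18.
Step 2: By the law of cosines on triangle AVY: AY² = 25.18² + 4² − 2·25.18·4·cos(90°) = 650, so AY = 5·√26.

Therefore, the length of AY = 5·√26.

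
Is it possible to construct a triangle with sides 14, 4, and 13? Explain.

For three segments to close into a triangle, no single side can be as long as the other two combined.
The longest side is 14, and 4 + 13 = 17 > 14.
A triangle can be formed.

Yes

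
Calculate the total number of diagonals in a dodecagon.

The number of diagonals in an n-gon is n(n - 3)/2.
For n = 12: 12(12 - 3)/2 = 12 × 9 / 2 = 54.

54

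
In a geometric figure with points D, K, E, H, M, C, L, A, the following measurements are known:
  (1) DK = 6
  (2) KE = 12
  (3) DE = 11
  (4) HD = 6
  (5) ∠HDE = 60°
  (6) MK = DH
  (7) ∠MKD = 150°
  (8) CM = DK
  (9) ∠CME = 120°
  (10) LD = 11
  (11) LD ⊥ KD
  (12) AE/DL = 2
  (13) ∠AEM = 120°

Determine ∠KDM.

From the given relations: MK = DH = 6.
Step 1: By the law of cosines on triangle DKM: DM² = 6² + 6² − 2·6·6·cos(150°) = 134.35, so DM ≈ 11.59.
Step 2: By the inverse law of cosines on triangle KDM: cos(∠KDM) = (6² + 11.59² − 6²) / (2·6·11.59) = 134.35/139.09 = 0.9659, so ∠KDM = 15°.

Therefore, the measure of angle ∠KDM = 15°.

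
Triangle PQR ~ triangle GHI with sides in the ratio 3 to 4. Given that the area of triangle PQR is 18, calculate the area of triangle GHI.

Area ratio = (3/4)^2 = 9/16. Area of GHI = 18 * 16/9 = 32.

32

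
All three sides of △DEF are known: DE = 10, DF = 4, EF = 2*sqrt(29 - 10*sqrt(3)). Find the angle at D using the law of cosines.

cos(D) = (10² + 4² - (2*sqrt(29 - 10*sqrt(3)))²) / (2 × 10 × 4) = sqrt(3)/2, so D = arccos(sqrt(3)/2) = 30°.

30°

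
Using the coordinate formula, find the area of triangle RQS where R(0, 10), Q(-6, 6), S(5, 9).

Shoelace: Area = (1/2)|0(6-9) + -6(9-10) + 5(10-6)| = (1/2)(26) = 13

13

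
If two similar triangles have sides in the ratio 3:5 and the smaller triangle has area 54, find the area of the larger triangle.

For similar figures, the area ratio equals the square of the side ratio.
Side ratio (the smaller triangle to the larger triangle) = 3:5, so area ratio = 3^2:5^2 = 9:25.
If the area of the smaller triangle is 54, then the area of the larger triangle = 54 * (25/9) = 150.

150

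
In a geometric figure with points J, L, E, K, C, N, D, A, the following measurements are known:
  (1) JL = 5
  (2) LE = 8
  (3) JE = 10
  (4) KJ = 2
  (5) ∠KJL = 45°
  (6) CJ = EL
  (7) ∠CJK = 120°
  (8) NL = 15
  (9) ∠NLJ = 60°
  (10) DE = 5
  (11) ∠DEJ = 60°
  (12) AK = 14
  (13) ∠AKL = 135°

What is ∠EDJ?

Step 1: By the law of cosines on triangle DEJ: DJ² = 5² + 10² − 2·5·10·cos(60°) = 75, so DJ = 5·√3.
Step 2: By the inverse law of cosines on triangle EDJ: cos(∠EDJ) = (5² + (5·√3)² − 10²) / (2·5·5·√3) = 0/86.6 = 0, so ∠EDJ = 90°.

Therefore, the measure of angle ∠EDJ = 90°.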